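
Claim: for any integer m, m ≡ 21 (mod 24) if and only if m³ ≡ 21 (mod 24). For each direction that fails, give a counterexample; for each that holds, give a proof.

(⟹) Suppose m ≡ 21 (mod 24). Write m = 24j + 21. Then (24j + 21)³ = 13824j³ + 36288j² + 31752j + 9261 = 24(576j³ + 1512j² + 1323j + 385) + 21, so m³ ≡ 21 (mod 24).

(⟸) Conversely, suppose m³ ≡ 21 (mod 24). The only residue r in {0, …, 23} with r³ ≡ 21 (mod 24) is r = 21, so m ≡ 21 (mod 24).

Both implications hold.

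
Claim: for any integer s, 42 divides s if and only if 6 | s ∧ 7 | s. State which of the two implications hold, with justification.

Both directions hold.

(→) If 42 ∣ s, write s = 42q. Since 42 = 7·6, s = 6·(7q), so 6 ∣ s; and since 42 = 6·7, s = 7·(6q), so 7 ∣ s.

(←) Suppose 6 ∣ s and 7 ∣ s. Any common multiple of 6 and 7 is a multiple of their lcm; here gcd(6, 7) = 1, so lcm(6, 7) = 6·7 = 42, so 42 ∣ s.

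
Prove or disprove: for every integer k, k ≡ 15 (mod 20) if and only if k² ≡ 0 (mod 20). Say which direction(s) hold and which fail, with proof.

Both directions fail.

[⇒] This fails: take k = 15. Then 15 ≡ 15 (mod 20), but 15² = 225 ≡ 5 (mod 20), not 0.

[⇐] This fails: take k = 0. Then 0² = 0 ≡ 0 (mod 20), yet 0 ≡ 0 (mod 20), not 15.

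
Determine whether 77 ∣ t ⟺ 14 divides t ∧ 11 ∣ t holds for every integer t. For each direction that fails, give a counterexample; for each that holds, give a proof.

(⟹) This fails: take t = 77. Certainly 77 ∣ 77, but 14 ∤ 77.

(⟸) Suppose 14 ∣ t and 11 ∣ t. Any common multiple of 14 and 11 is a multiple of their lcm; here gcd(14, 11) = 1, so lcm(14, 11) = 14·11 = 154, so 154 ∣ t. Since 77 ∣ 154, it follows that 77 ∣ t.

Not equivalent: only (⇐) holds.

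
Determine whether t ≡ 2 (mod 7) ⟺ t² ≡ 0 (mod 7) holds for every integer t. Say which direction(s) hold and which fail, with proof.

(⇒) fails and (⇐) fails.

(⇒) This fails: take t = 2. Then 2 ≡ 2 (mod 7), but 2² = 4 ≡ 4 (mod 7), not 0.

(⇐) This fails: take t = 0. Then 0² = 0 ≡ 0 (mod 7), yet 0 ≡ 0 (mod 7), not 2.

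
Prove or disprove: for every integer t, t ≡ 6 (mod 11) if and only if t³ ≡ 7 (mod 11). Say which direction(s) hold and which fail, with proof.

Both directions hold.

[⇐] Suppose t³ ≡ 7 (mod 11). The only residue r in {0, …, 10} with r³ ≡ 7 (mod 11) is r = 6, so t ≡ 6 (mod 11).

[⇒] Suppose t ≡ 6 (mod 11). Write t = 11j + 6. Then (11j + 6)³ = 1331j³ + 2178j² + 1188j + 216 = 11(121j³ + 198j² + 108j + 19) + 7, so t³ ≡ 7 (mod 11).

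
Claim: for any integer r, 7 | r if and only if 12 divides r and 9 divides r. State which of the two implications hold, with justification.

[⇒] This fails: take r = 7. Certainly 7 ∣ 7, but 12 ∤ 7.

[⇐] This fails: take r = 36. Both 12 ∣ 36 and 9 ∣ 36, yet 36 is not a multiple of 7 (since 36 = 5·7 + 1), so 7 ∤ 36.

(⇒) fails and (⇐) fails.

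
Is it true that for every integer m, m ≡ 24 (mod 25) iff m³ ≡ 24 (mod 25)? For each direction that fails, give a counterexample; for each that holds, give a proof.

Both implications hold.

(→) Suppose m ≡ 24 (mod 25). Write m = 25j + 24. Then (25j + 24)³ = 15625j³ + 45000j² + 43200j + 13824 = 25(625j³ + 1800j² + 1728j + 552) + 24, so m³ ≡ 24 (mod 25).

(←) Conversely, suppose m³ ≡ 24 (mod 25). The only residue r in {0, …, 24} with r³ ≡ 24 (mod 25) is r = 24, so m ≡ 24 (mod 25).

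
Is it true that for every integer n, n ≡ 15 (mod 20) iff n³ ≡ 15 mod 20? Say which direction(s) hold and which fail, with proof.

(→) Suppose n ≡ 15 (mod 20). Write n = 20j + 15. Then (20j + 15)³ = 8000j³ + 18000j² + 13500j + 3375 = 20(400j³ + 900j² + 675j + 168) + 15, so n³ ≡ 15 (mod 20).

(←) Conversely, suppose n³ ≡ 15 (mod 20). The only residue r in {0, …, 19} with r³ ≡ 15 (mod 20) is r = 15, so n ≡ 15 (mod 20).

Both directions hold.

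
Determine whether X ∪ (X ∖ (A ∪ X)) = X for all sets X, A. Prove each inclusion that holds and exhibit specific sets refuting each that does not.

(⊆) Let x ∈ X ∪ (X ∖ (A ∪ X)). Then either x ∈ X and x ∉ A; or x ∈ X ∩ A. In each case x ∈ X, so X ∪ (X ∖ (A ∪ X)) ⊆ X.

(⊇) Let x ∈ X. Then either x ∈ X and x ∉ A; or x ∈ X ∩ A. In each case x ∈ X ∪ (X ∖ (A ∪ X)), so X ⊆ X ∪ (X ∖ (A ∪ X)).

Both inclusions hold; the sets are equal.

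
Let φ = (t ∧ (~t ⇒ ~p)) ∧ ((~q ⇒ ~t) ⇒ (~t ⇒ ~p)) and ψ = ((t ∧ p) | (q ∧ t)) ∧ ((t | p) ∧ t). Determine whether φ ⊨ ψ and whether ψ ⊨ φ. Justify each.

[⇒] This fails. Under p = F, q = F, t = T, the left side is true but the right side is false.

[⇐] Assume the antecedent. If p is true, the antecedent forces (p = T, q = F, t = T) or (p = T, q = T, t = T), and the consequent holds there. If p is false, the antecedent forces (p = F, q = T, t = T), and the consequent holds there. Either way the consequent holds.

The forward direction fails; the converse holds.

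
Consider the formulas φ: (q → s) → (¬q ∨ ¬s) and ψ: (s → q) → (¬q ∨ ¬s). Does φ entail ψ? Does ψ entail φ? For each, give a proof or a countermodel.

Both implications hold.

(⟸) Assume the antecedent. If s is true, the antecedent forces (s = T, q = F), and (q → s) → (¬q ∨ ¬s) holds there. If s is false, (q → s) → (¬q ∨ ¬s) reduces to true regardless of the other variables. Either way (q → s) → (¬q ∨ ¬s) holds.

(⟹) Assume the antecedent. If s is true, the antecedent forces (s = T, q = F), and (s → q) → (¬q ∨ ¬s) holds there. If s is false, (s → q) → (¬q ∨ ¬s) reduces to true regardless of the other variables. Either way (s → q) → (¬q ∨ ¬s) holds.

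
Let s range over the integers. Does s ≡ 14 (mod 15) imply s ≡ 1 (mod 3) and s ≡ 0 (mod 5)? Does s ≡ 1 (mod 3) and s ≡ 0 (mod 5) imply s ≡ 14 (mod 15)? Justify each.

Forward direction. This fails: s = 14 gives 14 ≡ 14 (mod 15) but 14 ≡ 2 (mod 3), so the conjunction on the right does not hold.

Converse. This fails: s = 10 satisfies both congruences on the right (10 ≡ 1 mod 3 and 10 ≡ 0 mod 5) yet 10 ≡ 10 (mod 15), not 14.

(⇒) fails and (⇐) fails.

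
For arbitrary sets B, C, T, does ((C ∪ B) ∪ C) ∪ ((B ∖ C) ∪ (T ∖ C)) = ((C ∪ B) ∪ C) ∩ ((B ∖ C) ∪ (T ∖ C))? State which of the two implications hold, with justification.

Forward inclusion. This inclusion fails. Take B = ∅, C = {1}, T = ∅; then 1 ∈ ((C ∪ B) ∪ C) ∪ ((B ∖ C) ∪ (T ∖ C)) but 1 ∉ ((C ∪ B) ∪ C) ∩ ((B ∖ C) ∪ (T ∖ C)).

Reverse inclusion. Let x ∈ ((C ∪ B) ∪ C) ∩ ((B ∖ C) ∪ (T ∖ C)). Then either x ∈ B and x ∉ C, T; or x ∈ B ∩ T and x ∉ C. In each case x ∈ ((C ∪ B) ∪ C) ∪ ((B ∖ C) ∪ (T ∖ C)), so ((C ∪ B) ∪ C) ∩ ((B ∖ C) ∪ (T ∖ C)) ⊆ ((C ∪ B) ∪ C) ∪ ((B ∖ C) ∪ (T ∖ C)).

Only the reverse inclusion holds.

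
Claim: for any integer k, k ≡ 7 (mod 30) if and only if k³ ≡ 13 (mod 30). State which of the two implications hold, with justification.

Both directions hold.

[⇐] Suppose k³ ≡ 13 (mod 30). The only residue r in {0, …, 29} with r³ ≡ 13 (mod 30) is r = 7, so k ≡ 7 (mod 30).

[⇒] Suppose k ≡ 7 (mod 30). Write k = 30j + 7. Then (30j + 7)³ = 27000j³ + 18900j² + 4410j + 343 = 30(900j³ + 630j² + 147j + 11) + 13, so k³ ≡ 13 (mod 30).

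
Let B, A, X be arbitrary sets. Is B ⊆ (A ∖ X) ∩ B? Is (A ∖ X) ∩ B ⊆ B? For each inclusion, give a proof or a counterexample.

Only the reverse inclusion holds.

(⟸) Let x ∈ (A ∖ X) ∩ B. Then x ∈ B ∩ A and x ∉ X, from which x ∈ B.

(⟹) This inclusion fails. Take B = {1}, A = ∅, X = ∅; then 1 ∈ B but 1 ∉ (A ∖ X) ∩ B.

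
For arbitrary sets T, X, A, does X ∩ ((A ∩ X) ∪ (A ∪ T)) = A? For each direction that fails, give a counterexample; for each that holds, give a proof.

Forward inclusion. This inclusion fails. Take T = {1}, X = {1}, A = ∅; then 1 ∈ X ∩ ((A ∩ X) ∪ (A ∪ T)) but 1 ∉ A.

Reverse inclusion. This inclusion fails. Take T = ∅, X = ∅, A = {1}; then 1 ∈ A but 1 ∉ X ∩ ((A ∩ X) ∪ (A ∪ T)).

(⊆) fails and (⊇) fails.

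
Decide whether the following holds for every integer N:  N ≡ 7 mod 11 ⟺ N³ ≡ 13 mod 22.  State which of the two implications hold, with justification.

The forward direction fails; the converse holds.

Forward direction. This fails: take N = 18. Then 18 ≡ 7 (mod 11), but 18³ = 5832 ≡ 2 (mod 22), not 13.

Converse. The residues r modulo 22 with r³ ≡ 13 (mod 22) are exactly {7}, and each is ≡ 7 (mod 11).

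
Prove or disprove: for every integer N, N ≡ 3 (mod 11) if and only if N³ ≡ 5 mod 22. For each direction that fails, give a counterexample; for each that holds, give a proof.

(⇐) The residues r modulo 22 with r³ ≡ 5 (mod 22) are exactly {3}, and each is ≡ 3 (mod 11).

(⇒) This fails: take N = 14. Then 14 ≡ 3 (mod 11), but 14³ = 2744 ≡ 16 (mod 22), not 5.

Only the reverse direction holds.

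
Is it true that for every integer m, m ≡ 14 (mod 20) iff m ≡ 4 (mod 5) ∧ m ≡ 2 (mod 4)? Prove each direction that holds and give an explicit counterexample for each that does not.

Equivalent; both directions hold.

(⇐) If m ≡ 4 (mod 5) and m ≡ 2 (mod 4), then by the Chinese remainder theorem m ≡ 14 (mod 20). This is exactly m ≡ 14 (mod 20).

(⇒) Suppose m ≡ 14 (mod 20); write m = 20j + 14. Since 5 ∣ 20, reducing mod 5 gives m ≡ 14 ≡ 4 (mod 5); since 4 ∣ 20, reducing mod 4 gives m ≡ 14 ≡ 2 (mod 4).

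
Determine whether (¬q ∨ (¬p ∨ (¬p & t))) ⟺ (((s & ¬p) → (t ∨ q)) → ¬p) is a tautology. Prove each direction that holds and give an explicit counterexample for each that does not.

(⇒) fails; (⇐) holds.

(⟸) Assume the antecedent. If p is true, the antecedent cannot hold. If p is false, ¬q ∨ (¬p ∨ (¬p & t)) reduces to true regardless of the other variables. Either way ¬q ∨ (¬p ∨ (¬p & t)) holds.

(⟹) This fails. Under q = F, s = F, p = T, t = F, the left side is true but the right side is false.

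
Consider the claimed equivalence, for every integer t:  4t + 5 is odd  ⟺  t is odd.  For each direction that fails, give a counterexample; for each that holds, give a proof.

(→) This fails: take t = 2. Then 4t + 5 = 13, which is odd, yet t = 2 is even, not odd.

(←) Suppose t is odd. Since 4 is even, 4t is even for every t, so 4t + 5 has the same parity as 5, which is odd. Hence 4t + 5 is odd.

Not equivalent: only (⇐) holds.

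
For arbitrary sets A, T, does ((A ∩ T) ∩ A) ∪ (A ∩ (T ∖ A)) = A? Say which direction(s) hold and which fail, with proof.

(⟹) Let x ∈ ((A ∩ T) ∩ A) ∪ (A ∩ (T ∖ A)). Then x ∈ A ∩ T, from which x ∈ A.

(⟸) This inclusion fails. Take A = {1}, T = ∅; then 1 ∈ A but 1 ∉ ((A ∩ T) ∩ A) ∪ (A ∩ (T ∖ A)).

(⊆) holds; (⊇) fails.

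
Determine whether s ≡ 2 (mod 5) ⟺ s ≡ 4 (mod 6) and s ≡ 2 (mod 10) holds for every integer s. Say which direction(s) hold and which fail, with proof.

(⇒) fails; (⇐) holds.

Forward direction. This fails: s = 2 gives 2 ≡ 2 (mod 5) but 2 ≡ 2 (mod 6), so the conjunction on the right does not hold.

Converse. If s ≡ 4 (mod 6) and s ≡ 2 (mod 10), then by the Chinese remainder theorem s ≡ 22 (mod 30). Since 22 ≡ 2 (mod 5) and 5 ∣ 30, we get s ≡ 2 (mod 5).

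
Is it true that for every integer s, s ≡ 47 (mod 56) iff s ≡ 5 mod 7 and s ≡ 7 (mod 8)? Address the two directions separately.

Both directions hold; the statement is true.

(⇒) Suppose s ≡ 47 (mod 56); write s = 56j + 47. Since 7 ∣ 56, reducing mod 7 gives s ≡ 47 ≡ 5 (mod 7); since 8 ∣ 56, reducing mod 8 gives s ≡ 47 ≡ 7 (mod 8).

(⇐) Conversely, if s ≡ 5 (mod 7) and s ≡ 7 (mod 8), then by the Chinese remainder theorem s ≡ 47 (mod 56). This is exactly s ≡ 47 (mod 56).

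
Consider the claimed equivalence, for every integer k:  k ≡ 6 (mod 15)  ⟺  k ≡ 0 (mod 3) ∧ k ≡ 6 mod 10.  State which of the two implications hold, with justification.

Forward direction. This fails: k = 21 gives 21 ≡ 6 (mod 15) but 21 ≡ 1 (mod 10), so the conjunction on the right does not hold.

Converse. If k ≡ 0 (mod 3) and k ≡ 6 (mod 10), then by the Chinese remainder theorem k ≡ 6 (mod 30). Since 6 ≡ 6 (mod 15) and 15 ∣ 30, we get k ≡ 6 (mod 15).

(⇒) fails; (⇐) holds.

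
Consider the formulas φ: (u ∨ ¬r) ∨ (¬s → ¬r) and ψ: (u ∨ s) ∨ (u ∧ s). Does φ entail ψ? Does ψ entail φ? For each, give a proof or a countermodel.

(⟹) This fails. Under s = F, r = F, u = F, the left side is true but the right side is false.

(⟸) Assume the antecedent. If s is true, (u ∨ ¬r) ∨ (¬s → ¬r) reduces to true regardless of the other variables. If s is false, the antecedent forces (s = F, r = F, u = T) or (s = F, r = T, u = T), and (u ∨ ¬r) ∨ (¬s → ¬r) holds there. Either way (u ∨ ¬r) ∨ (¬s → ¬r) holds.

Only the reverse direction holds.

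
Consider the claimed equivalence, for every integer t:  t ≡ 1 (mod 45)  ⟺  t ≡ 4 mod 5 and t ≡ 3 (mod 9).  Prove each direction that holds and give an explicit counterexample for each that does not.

Forward direction. This fails: t = 1 gives 1 ≡ 1 (mod 45) but 1 ≡ 1 (mod 5), so the conjunction on the right does not hold.

Converse. This fails: t = 39 satisfies both congruences on the right (39 ≡ 4 mod 5 and 39 ≡ 3 mod 9) yet 39 ≡ 39 (mod 45), not 1.

Both directions fail.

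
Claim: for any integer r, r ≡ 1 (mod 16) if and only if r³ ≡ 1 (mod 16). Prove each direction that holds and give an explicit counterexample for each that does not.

Forward direction. Suppose r ≡ 1 (mod 16). Write r = 16j + 1. Then (16j + 1)³ = 4096j³ + 768j² + 48j + 1 = 16(256j³ + 48j² + 3j) + 1, so r³ ≡ 1 (mod 16).

Converse. Suppose r³ ≡ 1 (mod 16). The only residue r in {0, …, 15} with r³ ≡ 1 (mod 16) is r = 1, so r ≡ 1 (mod 16).

Both directions hold; the statement is true.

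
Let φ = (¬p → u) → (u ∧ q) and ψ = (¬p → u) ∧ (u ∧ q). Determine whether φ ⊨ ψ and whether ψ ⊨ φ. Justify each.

(⇒) fails; (⇐) holds.

(→) This fails. Under q = F, p = F, u = F, the left side is true but the right side is false.

(←) Assume the antecedent. If q is true, the antecedent forces (q = T, p = F, u = T) or (q = T, p = T, u = T), and (¬p → u) → (u ∧ q) holds there. If q is false, the antecedent cannot hold. Either way (¬p → u) → (u ∧ q) holds.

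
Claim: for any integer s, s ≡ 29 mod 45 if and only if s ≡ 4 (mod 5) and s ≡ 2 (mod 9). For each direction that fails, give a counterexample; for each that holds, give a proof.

(→) Suppose s ≡ 29 (mod 45); write s = 45j + 29. Since 5 ∣ 45, reducing mod 5 gives s ≡ 29 ≡ 4 (mod 5); since 9 ∣ 45, reducing mod 9 gives s ≡ 29 ≡ 2 (mod 9).

(←) Conversely, if s ≡ 4 (mod 5) and s ≡ 2 (mod 9), then by the Chinese remainder theorem s ≡ 29 (mod 45). This is exactly s ≡ 29 (mod 45).

Equivalent; both directions hold.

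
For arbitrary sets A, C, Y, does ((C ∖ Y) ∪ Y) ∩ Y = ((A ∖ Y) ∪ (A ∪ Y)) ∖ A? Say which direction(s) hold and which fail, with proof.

(⊆) fails; (⊇) holds.

(⟹) This inclusion fails. Take A = {1}, C = ∅, Y = {1}; then 1 ∈ ((C ∖ Y) ∪ Y) ∩ Y but 1 ∉ ((A ∖ Y) ∪ (A ∪ Y)) ∖ A.

(⟸) Let x ∈ ((A ∖ Y) ∪ (A ∪ Y)) ∖ A. Then either x ∈ Y and x ∉ A, C; or x ∈ C ∩ Y and x ∉ A. In each case x ∈ ((C ∖ Y) ∪ Y) ∩ Y, so ((A ∖ Y) ∪ (A ∪ Y)) ∖ A ⊆ ((C ∖ Y) ∪ Y) ∩ Y.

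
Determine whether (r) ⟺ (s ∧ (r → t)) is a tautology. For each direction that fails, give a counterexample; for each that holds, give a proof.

(→) This fails. Under s = F, r = T, t = F, the left side is true but the right side is false.

(←) This fails. Under s = T, r = F, t = F, the left side is false but the right side is true.

Neither implication holds.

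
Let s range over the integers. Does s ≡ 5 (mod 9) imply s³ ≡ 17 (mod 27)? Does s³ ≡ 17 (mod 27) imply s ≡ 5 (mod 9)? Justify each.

Both directions hold.

Forward direction. Suppose s ≡ 5 (mod 9). Working modulo 27, s ∈ {5, 14, 23}; for each such r, r³ ≡ 17 (mod 27).

Converse. The residues r modulo 27 with r³ ≡ 17 (mod 27) are exactly {5, 14, 23}, and each is ≡ 5 (mod 9).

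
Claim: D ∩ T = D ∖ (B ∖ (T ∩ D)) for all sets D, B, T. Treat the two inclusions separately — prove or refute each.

Only the forward inclusion holds.

(⟸) This inclusion fails. Take D = {1}, B = ∅, T = ∅; then 1 ∈ D ∖ (B ∖ (T ∩ D)) but 1 ∉ D ∩ T.

(⟹) Let x ∈ D ∩ T. Then either x ∈ D ∩ T and x ∉ B; or x ∈ D ∩ B ∩ T. In each case x ∈ D ∖ (B ∖ (T ∩ D)), so D ∩ T ⊆ D ∖ (B ∖ (T ∩ D)).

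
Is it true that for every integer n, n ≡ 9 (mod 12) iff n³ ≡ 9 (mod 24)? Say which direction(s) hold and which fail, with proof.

Only the converse holds.

(→) This fails: take n = 21. Then 21 ≡ 9 (mod 12), but 21³ = 9261 ≡ 21 (mod 24), not 9.

(←) Conversely, the residues r modulo 24 with r³ ≡ 9 (mod 24) are exactly {9}, and each is ≡ 9 (mod 12).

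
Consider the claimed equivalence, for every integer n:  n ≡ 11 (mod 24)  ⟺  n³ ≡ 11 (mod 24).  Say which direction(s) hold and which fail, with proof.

Both implications hold.

Converse. Suppose n³ ≡ 11 (mod 24). The only residue r in {0, …, 23} with r³ ≡ 11 (mod 24) is r = 11, so n ≡ 11 (mod 24).

Forward direction. Suppose n ≡ 11 (mod 24). Write n = 24j + 11. Then (24j + 11)³ = 13824j³ + 19008j² + 8712j + 1331 = 24(576j³ + 792j² + 363j + 55) + 11, so n³ ≡ 11 (mod 24).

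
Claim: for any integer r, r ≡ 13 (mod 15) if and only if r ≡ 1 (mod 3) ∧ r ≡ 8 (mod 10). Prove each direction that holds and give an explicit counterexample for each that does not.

(⇒) fails; (⇐) holds.

(→) This fails: r = 13 gives 13 ≡ 13 (mod 15) but 13 ≡ 3 (mod 10), so the conjunction on the right does not hold.

(←) Conversely, if r ≡ 1 (mod 3) and r ≡ 8 (mod 10), then by the Chinese remainder theorem r ≡ 28 (mod 30). Since 28 ≡ 13 (mod 15) and 15 ∣ 30, we get r ≡ 13 (mod 15).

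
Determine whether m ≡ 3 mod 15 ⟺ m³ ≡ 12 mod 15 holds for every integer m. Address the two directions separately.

The biconditional holds.

(⇒) Suppose m ≡ 3 mod 15. Write m = 15j + 3. Then (15j + 3)³ = 3375j³ + 2025j² + 405j + 27 = 15(225j³ + 135j² + 27j + 1) + 12, so m³ ≡ 12 (mod 15).

(⇐) Conversely, suppose m³ ≡ 12 (mod 15). The only residue r in {0, …, 14} with r³ ≡ 12 (mod 15) is r = 3, so m ≡ 3 (mod 15).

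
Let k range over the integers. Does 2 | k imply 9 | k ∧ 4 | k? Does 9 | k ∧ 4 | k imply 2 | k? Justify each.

The forward direction fails; the converse holds.

(→) This fails: take k = 2. Certainly 2 ∣ 2, but 9 ∤ 2.

(←) Suppose 9 ∣ k and 4 ∣ k. Any common multiple of 9 and 4 is a multiple of their lcm; here gcd(9, 4) = 1, so lcm(9, 4) = 9·4 = 36, so 36 ∣ k. Since 2 ∣ 36, it follows that 2 ∣ k.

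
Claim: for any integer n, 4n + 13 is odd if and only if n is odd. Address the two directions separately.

The forward direction fails; the converse holds.

[⇒] This fails: take n = 6. Then 4n + 13 = 37, which is odd, yet n = 6 is even, not odd.

[⇐] Suppose n is odd. Since 4 is even, 4n is even for every n, so 4n + 13 has the same parity as 13, which is odd. Hence 4n + 13 is odd.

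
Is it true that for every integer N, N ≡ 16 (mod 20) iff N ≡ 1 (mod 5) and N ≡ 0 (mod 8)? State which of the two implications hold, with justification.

(←) If N ≡ 1 (mod 5) and N ≡ 0 (mod 8), then by the Chinese remainder theorem N ≡ 16 (mod 40). Since 16 ≡ 16 (mod 20) and 20 ∣ 40, we get N ≡ 16 (mod 20).

(→) This fails: N = 36 gives 36 ≡ 16 (mod 20) but 36 ≡ 4 (mod 8), so the conjunction on the right does not hold.

Only the reverse direction holds.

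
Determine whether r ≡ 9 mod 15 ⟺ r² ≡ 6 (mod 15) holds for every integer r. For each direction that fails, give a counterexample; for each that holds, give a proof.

Only the forward direction holds.

[⇒] Suppose r ≡ 9 mod 15. Write r = 15j + 9. Then (15j + 9)² = 225j² + 270j + 81 = 15(15j² + 18j + 5) + 6, so r² ≡ 6 (mod 15).

[⇐] This fails: take r = 6. Then 6² = 36 ≡ 6 (mod 15), yet 6 ≡ 6 (mod 15), not 9.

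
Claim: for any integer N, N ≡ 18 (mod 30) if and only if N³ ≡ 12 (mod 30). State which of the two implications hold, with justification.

(⇒) Suppose N ≡ 18 (mod 30). Write N = 30j + 18. Then (30j + 18)³ = 27000j³ + 48600j² + 29160j + 5832 = 30(900j³ + 1620j² + 972j + 194) + 12, so N³ ≡ 12 (mod 30).

(⇐) Conversely, suppose N³ ≡ 12 (mod 30). The only residue r in {0, …, 29} with r³ ≡ 12 (mod 30) is r = 18, so N ≡ 18 (mod 30).

Equivalent; both directions hold.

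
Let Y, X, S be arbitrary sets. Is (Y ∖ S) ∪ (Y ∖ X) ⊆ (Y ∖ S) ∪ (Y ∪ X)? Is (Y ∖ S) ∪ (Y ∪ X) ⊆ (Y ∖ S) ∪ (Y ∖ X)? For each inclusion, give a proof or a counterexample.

Forward inclusion. Let x ∈ (Y ∖ S) ∪ (Y ∖ X). Then either x ∈ Y and x ∉ X, S; or x ∈ Y ∩ X and x ∉ S; or x ∈ Y ∩ S and x ∉ X. In each case x ∈ (Y ∖ S) ∪ (Y ∪ X), so (Y ∖ S) ∪ (Y ∖ X) ⊆ (Y ∖ S) ∪ (Y ∪ X).

Reverse inclusion. This inclusion fails. Take Y = ∅, X = {1}, S = ∅; then 1 ∈ (Y ∖ S) ∪ (Y ∪ X) but 1 ∉ (Y ∖ S) ∪ (Y ∖ X).

Only the forward inclusion holds.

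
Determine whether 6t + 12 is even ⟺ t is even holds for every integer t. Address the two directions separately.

(←) Suppose t is even. Since 6 is even, 6t is even for every t, so 6t + 12 has the same parity as 12, which is even. Hence 6t + 12 is even.

(→) This fails: take t = 5. Then 6t + 12 = 42, which is even, yet t = 5 is odd, not even.

Only the converse holds.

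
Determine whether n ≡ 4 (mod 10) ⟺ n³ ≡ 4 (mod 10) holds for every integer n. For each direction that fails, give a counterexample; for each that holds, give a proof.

Equivalent; both directions hold.

(⇒) Suppose n ≡ 4 (mod 10). Write n = 10j + 4. Then (10j + 4)³ = 1000j³ + 1200j² + 480j + 64 = 10(100j³ + 120j² + 48j + 6) + 4, so n³ ≡ 4 (mod 10).

(⇐) Conversely, suppose n³ ≡ 4 (mod 10). The only residue r in {0, …, 9} with r³ ≡ 4 (mod 10) is r = 4, so n ≡ 4 (mod 10).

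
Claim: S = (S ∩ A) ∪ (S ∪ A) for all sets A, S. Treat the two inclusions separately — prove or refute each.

(⊆) Let x ∈ S. Then either x ∈ S and x ∉ A; or x ∈ A ∩ S. In each case x ∈ (S ∩ A) ∪ (S ∪ A), so S ⊆ (S ∩ A) ∪ (S ∪ A).

(⊇) This inclusion fails. Take A = {1}, S = ∅; then 1 ∈ (S ∩ A) ∪ (S ∪ A) but 1 ∉ S.

The sets are not equal: only the forward inclusion holds.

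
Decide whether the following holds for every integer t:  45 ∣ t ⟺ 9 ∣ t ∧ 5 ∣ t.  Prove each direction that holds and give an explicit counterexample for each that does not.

(→) If 45 ∣ t, write t = 45q. Since 45 = 5·9, t = 9·(5q), so 9 ∣ t; and since 45 = 9·5, t = 5·(9q), so 5 ∣ t.

(←) Suppose 9 ∣ t and 5 ∣ t. Any common multiple of 9 and 5 is a multiple of their lcm; here gcd(9, 5) = 1, so lcm(9, 5) = 9·5 = 45, so 45 ∣ t.

The biconditional holds.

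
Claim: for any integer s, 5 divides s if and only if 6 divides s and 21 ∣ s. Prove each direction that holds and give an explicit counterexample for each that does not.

(⇒) fails and (⇐) fails.

(→) This fails: take s = 5. Certainly 5 ∣ 5, but 6 ∤ 5.

(←) This fails: take s = 42. Both 6 ∣ 42 and 21 ∣ 42, yet 42 is not a multiple of 5 (since 42 = 8·5 + 2), so 5 ∤ 42.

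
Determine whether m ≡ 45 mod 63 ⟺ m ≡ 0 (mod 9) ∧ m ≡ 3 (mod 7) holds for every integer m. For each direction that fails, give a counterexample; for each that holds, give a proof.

Both directions hold; the statement is true.

(←) If m ≡ 0 (mod 9) and m ≡ 3 (mod 7), then by the Chinese remainder theorem m ≡ 45 (mod 63). This is exactly m ≡ 45 (mod 63).

(→) Suppose m ≡ 45 (mod 63); write m = 63j + 45. Since 9 ∣ 63, reducing mod 9 gives m ≡ 45 ≡ 0 (mod 9); since 7 ∣ 63, reducing mod 7 gives m ≡ 45 ≡ 3 (mod 7).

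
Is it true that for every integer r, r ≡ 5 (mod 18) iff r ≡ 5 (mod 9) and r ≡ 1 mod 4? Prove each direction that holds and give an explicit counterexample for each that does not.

(⇒) This fails: r = 23 gives 23 ≡ 5 (mod 18) but 23 ≡ 3 (mod 4), so the conjunction on the right does not hold.

(⇐) Conversely, if r ≡ 5 (mod 9) and r ≡ 1 (mod 4), then by the Chinese remainder theorem r ≡ 5 (mod 36). Since 5 ≡ 5 (mod 18) and 18 ∣ 36, we get r ≡ 5 (mod 18).

The forward direction fails; the converse holds.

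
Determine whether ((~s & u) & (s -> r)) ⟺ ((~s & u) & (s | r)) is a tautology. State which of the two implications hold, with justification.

(⇒) This fails. Under u = T, s = F, r = F, the left side is true but the right side is false.

(⇐) Assume the antecedent. If u is true, the antecedent forces (u = T, s = F, r = T), and (~s & u) & (s -> r) holds there. If u is false, the antecedent cannot hold. Either way (~s & u) & (s -> r) holds.

Only the converse holds.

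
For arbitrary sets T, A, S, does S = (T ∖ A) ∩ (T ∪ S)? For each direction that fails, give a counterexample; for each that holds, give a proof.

Forward inclusion. This inclusion fails. Take T = ∅, A = ∅, S = {1}; then 1 ∈ S but 1 ∉ (T ∖ A) ∩ (T ∪ S).

Reverse inclusion. This inclusion fails. Take T = {1}, A = ∅, S = ∅; then 1 ∈ (T ∖ A) ∩ (T ∪ S) but 1 ∉ S.

Neither inclusion holds.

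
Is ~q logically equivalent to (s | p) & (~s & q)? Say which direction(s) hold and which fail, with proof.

[⇒] This fails. Under s = F, q = F, p = F, the left side is true but the right side is false.

[⇐] This fails. Under s = F, q = T, p = T, the left side is false but the right side is true.

(⇒) fails and (⇐) fails.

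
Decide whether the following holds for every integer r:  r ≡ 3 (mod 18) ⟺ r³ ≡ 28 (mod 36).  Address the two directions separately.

(⇒) fails and (⇐) fails.

Forward direction. This fails: take r = 3. Then 3 ≡ 3 (mod 18), but 3³ = 27 ≡ 27 (mod 36), not 28.

Converse. This fails: take r = 4. Then 4³ = 64 ≡ 28 (mod 36), yet 4 ≡ 4 (mod 18), not 3.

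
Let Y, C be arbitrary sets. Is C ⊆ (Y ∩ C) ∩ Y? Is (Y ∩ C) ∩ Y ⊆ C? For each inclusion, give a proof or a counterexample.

(⟸) Let x ∈ (Y ∩ C) ∩ Y. Then x ∈ Y ∩ C, from which x ∈ C.

(⟹) This inclusion fails. Take Y = ∅, C = {1}; then 1 ∈ C but 1 ∉ (Y ∩ C) ∩ Y.

The sets are not equal: only the reverse inclusion holds.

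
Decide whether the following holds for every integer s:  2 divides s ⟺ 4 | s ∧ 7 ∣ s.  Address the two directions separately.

The forward direction fails; the converse holds.

(⇒) This fails: take s = 2. Certainly 2 ∣ 2, but 4 ∤ 2.

(⇐) Suppose 4 ∣ s and 7 ∣ s. Any common multiple of 4 and 7 is a multiple of their lcm; here gcd(4, 7) = 1, so lcm(4, 7) = 4·7 = 28, so 28 ∣ s. Since 2 ∣ 28, it follows that 2 ∣ s.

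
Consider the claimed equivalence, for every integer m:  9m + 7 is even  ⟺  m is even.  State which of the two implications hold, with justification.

Both directions fail.

Forward direction. This fails: m = 5 gives 9m + 7 = 52, which is even, but 5 is odd, not even.

Converse. This also fails: m = 4 is even, but 9m + 7 = 43 is odd, not even.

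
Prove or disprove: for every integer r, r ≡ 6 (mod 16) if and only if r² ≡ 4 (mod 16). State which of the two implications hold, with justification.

The forward direction holds; the converse fails.

(→) Suppose r ≡ 6 (mod 16). Write r = 16j + 6. Then (16j + 6)² = 256j² + 192j + 36 = 16(16j² + 12j + 2) + 4, so r² ≡ 4 (mod 16).

(←) This fails: take r = 2. Then 2² = 4 ≡ 4 (mod 16), yet 2 ≡ 2 (mod 16), not 6.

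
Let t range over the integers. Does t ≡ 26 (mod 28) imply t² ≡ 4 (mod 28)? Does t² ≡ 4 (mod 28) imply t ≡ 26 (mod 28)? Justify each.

(⇒) holds; (⇐) fails.

(⇒) Suppose t ≡ 26 (mod 28). Write t = 28j + 26. Then (28j + 26)² = 784j² + 1456j + 676 = 28(28j² + 52j + 24) + 4, so t² ≡ 4 (mod 28).

(⇐) This fails: take t = 2. Then 2² = 4 ≡ 4 (mod 28), yet 2 ≡ 2 (mod 28), not 26.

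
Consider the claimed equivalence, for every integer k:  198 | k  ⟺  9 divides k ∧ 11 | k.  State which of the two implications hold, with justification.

(⇒) If 198 ∣ k, write k = 198q. Since 198 = 22·9, k = 9·(22q), so 9 ∣ k; and since 198 = 18·11, k = 11·(18q), so 11 ∣ k.

(⇐) This fails: take k = 99. Both 9 ∣ 99 and 11 ∣ 99, yet 99 is not a multiple of 198 (since 99 = 0·198 + 99), so 198 ∤ 99.

The forward direction holds; the converse fails.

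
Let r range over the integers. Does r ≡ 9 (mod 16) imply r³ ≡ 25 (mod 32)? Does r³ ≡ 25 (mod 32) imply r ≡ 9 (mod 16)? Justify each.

(←) The residues r modulo 32 with r³ ≡ 25 (mod 32) are exactly {9}, and each is ≡ 9 (mod 16).

(→) This fails: take r = 25. Then 25 ≡ 9 (mod 16), but 25³ = 15625 ≡ 9 (mod 32), not 25.

Only the reverse direction holds.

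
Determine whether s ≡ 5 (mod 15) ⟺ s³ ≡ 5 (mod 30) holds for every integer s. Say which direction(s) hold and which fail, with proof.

Not equivalent: only (⇐) holds.

Forward direction. This fails: take s = 20. Then 20 ≡ 5 (mod 15), but 20³ = 8000 ≡ 20 (mod 30), not 5.

Converse. The residues r modulo 30 with r³ ≡ 5 (mod 30) are exactly {5}, and each is ≡ 5 (mod 15).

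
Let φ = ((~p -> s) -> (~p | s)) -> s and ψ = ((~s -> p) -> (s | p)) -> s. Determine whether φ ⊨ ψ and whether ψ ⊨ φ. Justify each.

(⇒) fails; (⇐) holds.

(→) This fails. Under s = F, p = T, the left side is true but the right side is false.

(←) Assume the antecedent. If s is true, ((~p -> s) -> (~p | s)) -> s reduces to true regardless of the other variables. If s is false, the antecedent cannot hold. Either way ((~p -> s) -> (~p | s)) -> s holds.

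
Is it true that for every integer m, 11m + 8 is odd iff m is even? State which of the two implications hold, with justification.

(→) This fails: m = 7 gives 11m + 8 = 85, which is odd, but 7 is odd, not even.

(←) This also fails: m = 0 is even, but 11m + 8 = 8 is even, not odd.

Neither implication holds.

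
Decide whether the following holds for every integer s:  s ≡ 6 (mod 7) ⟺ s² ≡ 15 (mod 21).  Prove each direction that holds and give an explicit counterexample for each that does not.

(⇒) This fails: take s = 13. Then 13 ≡ 6 (mod 7), but 13² = 169 ≡ 1 (mod 21), not 15.

(⇐) This fails: take s = 15. Then 15² = 225 ≡ 15 (mod 21), yet 15 ≡ 1 (mod 7), not 6.

Both directions fail.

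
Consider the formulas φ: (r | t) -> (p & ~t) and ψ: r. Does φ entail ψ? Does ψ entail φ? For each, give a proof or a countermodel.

Both directions fail.

Forward direction. This fails. Under p = F, r = F, t = F, the left side is true but the right side is false.

Converse. This fails. Under p = F, r = T, t = F, the left side is false but the right side is true.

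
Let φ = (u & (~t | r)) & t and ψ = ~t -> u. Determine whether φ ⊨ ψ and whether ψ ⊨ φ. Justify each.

The forward direction holds; the converse fails.

Forward direction. Assume the antecedent. If u is true, ~t -> u reduces to true regardless of the other variables. If u is false, the antecedent cannot hold. Either way ~t -> u holds.

Converse. This fails. Under u = T, r = F, t = F, the left side is false but the right side is true.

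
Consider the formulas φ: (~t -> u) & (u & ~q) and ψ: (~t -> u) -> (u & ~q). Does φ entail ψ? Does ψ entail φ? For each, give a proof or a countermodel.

[⇐] This fails. Under u = F, t = F, q = F, the left side is false but the right side is true.

[⇒] Assume the antecedent. If u is true, the antecedent forces (u = T, t = F, q = F) or (u = T, t = T, q = F), and (~t -> u) -> (u & ~q) holds there. If u is false, the antecedent cannot hold. Either way (~t -> u) -> (u & ~q) holds.

(⇒) holds; (⇐) fails.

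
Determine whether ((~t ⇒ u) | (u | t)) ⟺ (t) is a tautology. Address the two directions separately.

Forward direction. This fails. Under u = T, t = F, the left side is true but the right side is false.

Converse. Assume the antecedent. If u is true, (~t ⇒ u) | (u | t) reduces to true regardless of the other variables. If u is false, the antecedent forces (u = F, t = T), and (~t ⇒ u) | (u | t) holds there. Either way (~t ⇒ u) | (u | t) holds.

Only the converse holds.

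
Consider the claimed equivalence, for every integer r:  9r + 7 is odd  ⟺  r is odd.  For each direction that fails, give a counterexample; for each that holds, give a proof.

Forward direction. This fails: r = 6 gives 9r + 7 = 61, which is odd, but 6 is even, not odd.

Converse. This also fails: r = 7 is odd, but 9r + 7 = 70 is even, not odd.

Neither direction holds.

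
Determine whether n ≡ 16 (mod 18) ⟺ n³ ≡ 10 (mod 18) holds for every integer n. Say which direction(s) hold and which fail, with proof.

(⟹) Suppose n ≡ 16 (mod 18). Write n = 18j + 16. Then (18j + 16)³ = 5832j³ + 15552j² + 13824j + 4096 = 18(324j³ + 864j² + 768j + 227) + 10, so n³ ≡ 10 (mod 18).

(⟸) This fails: take n = 4. Then 4³ = 64 ≡ 10 (mod 18), yet 4 ≡ 4 (mod 18), not 16.

The forward direction holds; the converse fails.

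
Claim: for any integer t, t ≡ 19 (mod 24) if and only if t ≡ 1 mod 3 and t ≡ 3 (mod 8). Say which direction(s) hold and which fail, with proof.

The biconditional holds.

(⟹) Suppose t ≡ 19 (mod 24); write t = 24j + 19. Since 3 ∣ 24, reducing mod 3 gives t ≡ 19 ≡ 1 (mod 3); since 8 ∣ 24, reducing mod 8 gives t ≡ 19 ≡ 3 (mod 8).

(⟸) Conversely, if t ≡ 1 (mod 3) and t ≡ 3 (mod 8), then by the Chinese remainder theorem t ≡ 19 (mod 24). This is exactly t ≡ 19 (mod 24).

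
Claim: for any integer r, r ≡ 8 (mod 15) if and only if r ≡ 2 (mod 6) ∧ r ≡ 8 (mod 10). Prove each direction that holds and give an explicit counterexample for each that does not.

(⇒) fails; (⇐) holds.

Forward direction. This fails: r = 23 gives 23 ≡ 8 (mod 15) but 23 ≡ 5 (mod 6), so the conjunction on the right does not hold.

Converse. If r ≡ 2 (mod 6) and r ≡ 8 (mod 10), then by the Chinese remainder theorem r ≡ 8 (mod 30). Since 8 ≡ 8 (mod 15) and 15 ∣ 30, we get r ≡ 8 (mod 15).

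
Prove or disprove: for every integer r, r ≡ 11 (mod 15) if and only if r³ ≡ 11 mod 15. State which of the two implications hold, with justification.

The biconditional holds.

(⇒) Suppose r ≡ 11 (mod 15). Write r = 15j + 11. Then (15j + 11)³ = 3375j³ + 7425j² + 5445j + 1331 = 15(225j³ + 495j² + 363j + 88) + 11, so r³ ≡ 11 (mod 15).

(⇐) Conversely, suppose r³ ≡ 11 (mod 15). The only residue r in {0, …, 14} with r³ ≡ 11 (mod 15) is r = 11, so r ≡ 11 (mod 15).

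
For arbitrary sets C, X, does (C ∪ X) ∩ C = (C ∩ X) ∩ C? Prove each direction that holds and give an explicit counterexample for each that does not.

Only the reverse inclusion holds.

Forward inclusion. This inclusion fails. Take C = {1}, X = ∅; then 1 ∈ (C ∪ X) ∩ C but 1 ∉ (C ∩ X) ∩ C.

Reverse inclusion. Let x ∈ (C ∩ X) ∩ C. Then x ∈ C ∩ X, from which x ∈ (C ∪ X) ∩ C.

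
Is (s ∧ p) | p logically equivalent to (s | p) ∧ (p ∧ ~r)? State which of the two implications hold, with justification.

(⟹) This fails. Under p = T, s = F, r = T, the left side is true but the right side is false.

(⟸) Assume the antecedent. If p is true, (s ∧ p) | p reduces to true regardless of the other variables. If p is false, the antecedent cannot hold. Either way (s ∧ p) | p holds.

(⇒) fails; (⇐) holds.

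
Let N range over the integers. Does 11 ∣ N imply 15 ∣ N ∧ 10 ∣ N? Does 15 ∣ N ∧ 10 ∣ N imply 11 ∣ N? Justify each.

Neither implication holds.

(⇒) This fails: take N = 11. Certainly 11 ∣ 11, but 15 ∤ 11.

(⇐) This fails: take N = 30. Both 15 ∣ 30 and 10 ∣ 30, yet 30 is not a multiple of 11 (since 30 = 2·11 + 8), so 11 ∤ 30.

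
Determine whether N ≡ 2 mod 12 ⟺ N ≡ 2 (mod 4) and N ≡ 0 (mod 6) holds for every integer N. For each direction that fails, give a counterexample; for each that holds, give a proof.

(⇒) This fails: N = 2 gives 2 ≡ 2 (mod 12) but 2 ≡ 2 (mod 6), so the conjunction on the right does not hold.

(⇐) This fails: N = 6 satisfies both congruences on the right (6 ≡ 2 mod 4 and 6 ≡ 0 mod 6) yet 6 ≡ 6 (mod 12), not 2.

(⇒) fails and (⇐) fails.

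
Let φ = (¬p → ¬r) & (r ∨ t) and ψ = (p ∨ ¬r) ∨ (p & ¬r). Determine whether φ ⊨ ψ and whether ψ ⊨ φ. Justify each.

(←) This fails. Under p = F, r = F, t = F, the left side is false but the right side is true.

(→) Assume the antecedent. If p is true, (p ∨ ¬r) ∨ (p & ¬r) reduces to true regardless of the other variables. If p is false, the antecedent forces (p = F, r = F, t = T), and (p ∨ ¬r) ∨ (p & ¬r) holds there. Either way (p ∨ ¬r) ∨ (p & ¬r) holds.

Not equivalent: only (⇒) holds.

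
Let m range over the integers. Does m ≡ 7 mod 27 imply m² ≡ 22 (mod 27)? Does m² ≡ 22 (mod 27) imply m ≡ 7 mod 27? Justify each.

(⇒) holds; (⇐) fails.

[⇒] Suppose m ≡ 7 mod 27. Write m = 27j + 7. Then (27j + 7)² = 729j² + 378j + 49 = 27(27j² + 14j + 1) + 22, so m² ≡ 22 (mod 27).

[⇐] This fails: take m = 20. Then 20² = 400 ≡ 22 (mod 27), yet 20 ≡ 20 (mod 27), not 7.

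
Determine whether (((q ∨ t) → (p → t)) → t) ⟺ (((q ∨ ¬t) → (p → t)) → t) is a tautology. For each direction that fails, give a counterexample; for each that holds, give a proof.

(⟹) Assume the antecedent. If p is true, ((q ∨ ¬t) → (p → t)) → t reduces to true regardless of the other variables. If p is false, the antecedent forces (q = F, p = F, t = T) or (q = T, p = F, t = T), and ((q ∨ ¬t) → (p → t)) → t holds there. Either way ((q ∨ ¬t) → (p → t)) → t holds.

(⟸) This fails. Under q = F, p = T, t = F, the left side is false but the right side is true.

Not equivalent: only (⇒) holds.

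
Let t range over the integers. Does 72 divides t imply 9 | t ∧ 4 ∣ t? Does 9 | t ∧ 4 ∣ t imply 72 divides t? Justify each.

[⇐] This fails: take t = 36. Both 9 ∣ 36 and 4 ∣ 36, yet 36 is not a multiple of 72 (since 36 = 0·72 + 36), so 72 ∤ 36.

[⇒] If 72 ∣ t, write t = 72q. Since 72 = 8·9, t = 9·(8q), so 9 ∣ t; and since 72 = 18·4, t = 4·(18q), so 4 ∣ t.

Not equivalent: only (⇒) holds.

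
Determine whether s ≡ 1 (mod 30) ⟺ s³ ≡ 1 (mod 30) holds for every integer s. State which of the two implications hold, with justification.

Equivalent; both directions hold.

Forward direction. Suppose s ≡ 1 (mod 30). Write s = 30j + 1. Then (30j + 1)³ = 27000j³ + 2700j² + 90j + 1 = 30(900j³ + 90j² + 3j) + 1, so s³ ≡ 1 (mod 30).

Converse. Suppose s³ ≡ 1 (mod 30). The only residue r in {0, …, 29} with r³ ≡ 1 (mod 30) is r = 1, so s ≡ 1 (mod 30).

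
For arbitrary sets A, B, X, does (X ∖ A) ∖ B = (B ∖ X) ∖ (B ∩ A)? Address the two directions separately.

(⊆) This inclusion fails. Take A = ∅, B = ∅, X = {1}; then 1 ∈ (X ∖ A) ∖ B but 1 ∉ (B ∖ X) ∖ (B ∩ A).

(⊇) This inclusion fails. Take A = ∅, B = {1}, X = ∅; then 1 ∈ (B ∖ X) ∖ (B ∩ A) but 1 ∉ (X ∖ A) ∖ B.

Both inclusions fail.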